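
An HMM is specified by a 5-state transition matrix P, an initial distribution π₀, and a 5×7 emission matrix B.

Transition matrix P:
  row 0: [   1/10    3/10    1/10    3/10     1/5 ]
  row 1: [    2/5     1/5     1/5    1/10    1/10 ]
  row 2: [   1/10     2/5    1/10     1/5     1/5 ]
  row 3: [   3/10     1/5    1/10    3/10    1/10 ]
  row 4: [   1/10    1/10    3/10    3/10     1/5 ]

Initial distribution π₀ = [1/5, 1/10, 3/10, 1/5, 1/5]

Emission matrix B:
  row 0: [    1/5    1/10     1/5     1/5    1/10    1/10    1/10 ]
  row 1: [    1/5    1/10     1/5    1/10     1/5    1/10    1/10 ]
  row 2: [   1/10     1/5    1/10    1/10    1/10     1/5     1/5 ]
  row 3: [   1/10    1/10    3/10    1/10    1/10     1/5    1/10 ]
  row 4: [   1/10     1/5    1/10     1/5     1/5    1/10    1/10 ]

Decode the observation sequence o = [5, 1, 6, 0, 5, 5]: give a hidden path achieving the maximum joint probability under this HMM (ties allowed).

path = [2, 4, 2, 1, 0, 3]

t=0: δ = [2.000e-02, 1.000e-02, 6.000e-02, 4.000e-02, 2.000e-02]  (obs o_0=5)
t=1: δ = [1.200e-03, 2.400e-03, 1.200e-03, 1.200e-03, 2.400e-03]  ψ = [3, 2, 2, 2, 2]  (obs o_1=1)
t=2: δ = [9.600e-05, 4.800e-05, 1.440e-04, 7.200e-05, 4.800e-05]  ψ = [1, 1, 4, 4, 4]  (obs o_2=6)
t=3: δ = [4.320e-06, 1.152e-05, 1.440e-06, 2.880e-06, 2.880e-06]  ψ = [3, 2, 2, 0, 2]  (obs o_3=0)
t=4: δ = [4.608e-07, 2.304e-07, 4.608e-07, 2.592e-07, 1.152e-07]  ψ = [1, 1, 1, 0, 1]  (obs o_4=5)
t=5: δ = [9.216e-09, 1.843e-08, 9.216e-09, 2.765e-08, 9.216e-09]  ψ = [1, 2, 0, 0, 0]  (obs o_5=5)
backtrack: best end state = 3; path = [2, 4, 2, 1, 0, 3]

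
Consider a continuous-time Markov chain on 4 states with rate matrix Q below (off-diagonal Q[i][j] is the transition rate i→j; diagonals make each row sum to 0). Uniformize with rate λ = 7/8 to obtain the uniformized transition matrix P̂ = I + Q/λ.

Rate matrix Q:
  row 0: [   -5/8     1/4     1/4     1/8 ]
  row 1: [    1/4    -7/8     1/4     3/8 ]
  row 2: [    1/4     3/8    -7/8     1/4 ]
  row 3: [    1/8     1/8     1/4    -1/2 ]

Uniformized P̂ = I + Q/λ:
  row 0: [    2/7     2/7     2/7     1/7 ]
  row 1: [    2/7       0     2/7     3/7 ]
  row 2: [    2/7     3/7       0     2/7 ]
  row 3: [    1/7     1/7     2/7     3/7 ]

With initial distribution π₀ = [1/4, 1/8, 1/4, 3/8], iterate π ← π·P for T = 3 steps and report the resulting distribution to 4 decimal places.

π = [0.2383, 0.2121, 0.2216, 0.3280]

t=0: π = [0.2500, 0.1250, 0.2500, 0.3750]
t=1: π = [0.2321, 0.2321, 0.2143, 0.3214]
t=2: π = [0.2398, 0.2041, 0.2245, 0.3316]
t=3: π = [0.2383, 0.2121, 0.2216, 0.3280]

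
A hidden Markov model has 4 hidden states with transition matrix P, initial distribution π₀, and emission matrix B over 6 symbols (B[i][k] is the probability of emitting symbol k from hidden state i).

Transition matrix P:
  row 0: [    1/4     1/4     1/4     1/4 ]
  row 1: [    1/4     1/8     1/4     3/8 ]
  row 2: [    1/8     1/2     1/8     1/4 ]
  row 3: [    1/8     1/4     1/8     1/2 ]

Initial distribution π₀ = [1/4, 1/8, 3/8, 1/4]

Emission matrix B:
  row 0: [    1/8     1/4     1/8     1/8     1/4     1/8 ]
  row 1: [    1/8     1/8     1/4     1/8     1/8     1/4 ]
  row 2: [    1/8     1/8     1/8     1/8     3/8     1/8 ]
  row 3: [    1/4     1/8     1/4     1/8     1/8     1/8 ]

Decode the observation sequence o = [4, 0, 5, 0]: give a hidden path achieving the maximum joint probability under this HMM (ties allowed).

t=0: δ = [6.250e-02, 1.562e-02, 1.406e-01, 3.125e-02]  (obs o_0=4)
t=1: δ = [2.197e-03, 8.789e-03, 2.197e-03, 8.789e-03]  ψ = [2, 2, 2, 2]  (obs o_1=0)
t=2: δ = [2.747e-04, 5.493e-04, 2.747e-04, 5.493e-04]  ψ = [1, 3, 1, 3]  (obs o_2=5)
t=3: δ = [1.717e-05, 1.717e-05, 1.717e-05, 6.866e-05]  ψ = [1, 2, 1, 3]  (obs o_3=0)
backtrack: best end state = 3; path = [2, 3, 3, 3]

path = [2, 3, 3, 3]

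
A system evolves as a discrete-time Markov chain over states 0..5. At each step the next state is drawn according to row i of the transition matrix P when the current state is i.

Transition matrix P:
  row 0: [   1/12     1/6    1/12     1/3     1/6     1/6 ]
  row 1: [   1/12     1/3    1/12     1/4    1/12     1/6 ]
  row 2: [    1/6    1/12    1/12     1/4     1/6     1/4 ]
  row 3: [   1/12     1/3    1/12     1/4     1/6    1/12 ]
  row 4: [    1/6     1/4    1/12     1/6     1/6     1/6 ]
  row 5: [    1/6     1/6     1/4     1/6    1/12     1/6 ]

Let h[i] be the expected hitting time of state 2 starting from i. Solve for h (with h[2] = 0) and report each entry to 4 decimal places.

First-step conditioning: h[2] = 0; for i ≠ 2, h[i] = 1 + Σ_k P[i][k]·h[k].
  h[0] = 1 + 1/12·h[0] + 1/6·h[1] + 1/3·h[3] + 1/6·h[4] + 1/6·h[5]
  h[1] = 1 + 1/12·h[0] + 1/3·h[1] + 1/4·h[3] + 1/12·h[4] + 1/6·h[5]
  h[3] = 1 + 1/12·h[0] + 1/3·h[1] + 1/4·h[3] + 1/6·h[4] + 1/12·h[5]
  h[4] = 1 + 1/6·h[0] + 1/4·h[1] + 1/6·h[3] + 1/6·h[4] + 1/6·h[5]
  h[5] = 1 + 1/6·h[0] + 1/6·h[1] + 1/6·h[3] + 1/12·h[4] + 1/6·h[5]
Solving the 5×5 linear system over states ≠ 2 gives exactly h = [75580/8141, 75500/8141, 0, 76548/8141, 75412/8141, 62836/8141] (h[2] = 0 is the target).

h = [9.2839, 9.2740, 0.0000, 9.4028, 9.2632, 7.7185]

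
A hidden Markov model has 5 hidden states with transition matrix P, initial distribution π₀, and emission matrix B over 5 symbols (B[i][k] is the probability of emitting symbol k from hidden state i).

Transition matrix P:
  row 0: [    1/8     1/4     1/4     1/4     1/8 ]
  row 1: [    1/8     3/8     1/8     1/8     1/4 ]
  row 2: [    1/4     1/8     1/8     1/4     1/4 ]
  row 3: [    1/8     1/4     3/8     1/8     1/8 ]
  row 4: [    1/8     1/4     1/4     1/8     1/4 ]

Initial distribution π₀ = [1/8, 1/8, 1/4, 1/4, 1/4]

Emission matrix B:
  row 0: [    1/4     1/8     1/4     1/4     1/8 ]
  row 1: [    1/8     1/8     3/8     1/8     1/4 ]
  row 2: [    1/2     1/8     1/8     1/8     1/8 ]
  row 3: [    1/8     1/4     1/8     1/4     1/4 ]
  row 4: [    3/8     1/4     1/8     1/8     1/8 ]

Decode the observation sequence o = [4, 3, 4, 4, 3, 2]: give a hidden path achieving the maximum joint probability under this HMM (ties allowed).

t=0: δ = [1.562e-02, 3.125e-02, 3.125e-02, 6.250e-02, 3.125e-02]  (obs o_0=4)
t=1: δ = [1.953e-03, 1.953e-03, 2.930e-03, 1.953e-03, 9.766e-04]  ψ = [2, 3, 3, 2, 1]  (obs o_1=3)
t=2: δ = [9.155e-05, 1.831e-04, 9.155e-05, 1.831e-04, 9.155e-05]  ψ = [2, 1, 3, 2, 2]  (obs o_2=4)
t=3: δ = [2.861e-06, 1.717e-05, 8.583e-06, 5.722e-06, 5.722e-06]  ψ = [1, 1, 3, 0, 1]  (obs o_3=4)
t=4: δ = [5.364e-07, 8.047e-07, 2.682e-07, 5.364e-07, 5.364e-07]  ψ = [1, 1, 1, 1, 1]  (obs o_4=3)
t=5: δ = [2.515e-08, 1.132e-07, 2.515e-08, 1.676e-08, 2.515e-08]  ψ = [1, 1, 3, 0, 1]  (obs o_5=2)
backtrack: best end state = 1; path = [3, 1, 1, 1, 1, 1]

path = [3, 1, 1, 1, 1, 1]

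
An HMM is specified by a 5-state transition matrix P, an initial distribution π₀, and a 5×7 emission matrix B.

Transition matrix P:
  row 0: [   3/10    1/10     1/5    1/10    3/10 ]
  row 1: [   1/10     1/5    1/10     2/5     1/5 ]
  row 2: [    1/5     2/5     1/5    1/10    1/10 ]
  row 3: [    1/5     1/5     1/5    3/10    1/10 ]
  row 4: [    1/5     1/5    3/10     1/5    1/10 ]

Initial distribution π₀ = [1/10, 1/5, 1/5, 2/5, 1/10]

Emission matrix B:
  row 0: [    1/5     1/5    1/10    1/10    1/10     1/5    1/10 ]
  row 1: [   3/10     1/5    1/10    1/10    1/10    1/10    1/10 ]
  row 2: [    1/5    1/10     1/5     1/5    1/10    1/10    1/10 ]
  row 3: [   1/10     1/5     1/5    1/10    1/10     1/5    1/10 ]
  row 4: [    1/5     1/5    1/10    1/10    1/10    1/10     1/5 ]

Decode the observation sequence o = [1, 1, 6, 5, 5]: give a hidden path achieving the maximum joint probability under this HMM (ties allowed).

t=0: δ = [2.000e-02, 4.000e-02, 2.000e-02, 8.000e-02, 2.000e-02]  (obs o_0=1)
t=1: δ = [3.200e-03, 3.200e-03, 1.600e-03, 4.800e-03, 1.600e-03]  ψ = [3, 3, 3, 3, 1]  (obs o_1=1)
t=2: δ = [9.600e-05, 9.600e-05, 9.600e-05, 1.440e-04, 1.920e-04]  ψ = [0, 3, 3, 3, 0]  (obs o_2=6)
t=3: δ = [7.680e-06, 3.840e-06, 5.760e-06, 8.640e-06, 2.880e-06]  ψ = [4, 2, 4, 3, 0]  (obs o_3=5)
t=4: δ = [4.608e-07, 2.304e-07, 1.728e-07, 5.184e-07, 2.304e-07]  ψ = [0, 2, 3, 3, 0]  (obs o_4=5)
backtrack: best end state = 3; path = [3, 3, 3, 3, 3]

path = [3, 3, 3, 3, 3]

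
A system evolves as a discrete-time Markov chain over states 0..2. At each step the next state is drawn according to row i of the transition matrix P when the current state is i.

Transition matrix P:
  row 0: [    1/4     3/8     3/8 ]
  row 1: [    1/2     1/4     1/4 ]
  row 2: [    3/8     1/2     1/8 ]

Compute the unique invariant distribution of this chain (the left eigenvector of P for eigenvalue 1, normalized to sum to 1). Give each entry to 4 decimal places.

π = [0.3736, 0.3626, 0.2637]

Balance equations π_j = Σ_i π_i·P[i][j]:
  π_0 = 1/4·π_0 + 1/2·π_1 + 3/8·π_2
  π_1 = 3/8·π_0 + 1/4·π_1 + 1/2·π_2
  normalize: π_0 + π_1 + π_2 = 1
Solving the linear system gives exactly π = [34/91, 33/91, 24/91].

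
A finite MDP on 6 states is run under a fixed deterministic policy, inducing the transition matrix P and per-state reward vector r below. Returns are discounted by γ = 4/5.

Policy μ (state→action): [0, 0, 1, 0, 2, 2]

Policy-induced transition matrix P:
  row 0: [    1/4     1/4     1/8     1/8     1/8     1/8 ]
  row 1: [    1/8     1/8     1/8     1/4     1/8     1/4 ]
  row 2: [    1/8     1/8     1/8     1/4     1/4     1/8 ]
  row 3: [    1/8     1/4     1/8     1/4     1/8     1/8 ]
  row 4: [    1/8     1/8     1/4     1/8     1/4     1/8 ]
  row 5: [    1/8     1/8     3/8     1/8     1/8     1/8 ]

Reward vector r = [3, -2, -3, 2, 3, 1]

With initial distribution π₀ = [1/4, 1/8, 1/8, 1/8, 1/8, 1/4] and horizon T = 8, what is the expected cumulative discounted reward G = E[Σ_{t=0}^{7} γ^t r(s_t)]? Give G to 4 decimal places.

G = 2.7686

t=0: π = [0.2500, 0.1250, 0.1250, 0.1250, 0.1250, 0.2500], E[r] = 1.0000, γ^t·E[r] = 1.000000, running G = 1.000000
t=1: π = [0.1563, 0.1719, 0.2031, 0.1719, 0.1563, 0.1406], E[r] = 0.4688, γ^t·E[r] = 0.375000, running G = 1.375000
t=2: π = [0.1445, 0.1660, 0.1797, 0.1934, 0.1699, 0.1465], E[r] = 0.6055, γ^t·E[r] = 0.387500, running G = 1.762500
t=3: π = [0.1431, 0.1672, 0.1829, 0.1924, 0.1687, 0.1458], E[r] = 0.5828, γ^t·E[r] = 0.298375, running G = 2.060875
t=4: π = [0.1429, 0.1669, 0.1825, 0.1928, 0.1689, 0.1459], E[r] = 0.5856, γ^t·E[r] = 0.239850, running G = 2.300725
t=5: π = [0.1429, 0.1670, 0.1826, 0.1928, 0.1689, 0.1459], E[r] = 0.5851, γ^t·E[r] = 0.191729, running G = 2.492454
t=6: π = [0.1429, 0.1670, 0.1826, 0.1928, 0.1689, 0.1459], E[r] = 0.5852, γ^t·E[r] = 0.153404, running G = 2.645858
t=7: π = [0.1429, 0.1670, 0.1826, 0.1928, 0.1689, 0.1459], E[r] = 0.5852, γ^t·E[r] = 0.122721, running G = 2.768578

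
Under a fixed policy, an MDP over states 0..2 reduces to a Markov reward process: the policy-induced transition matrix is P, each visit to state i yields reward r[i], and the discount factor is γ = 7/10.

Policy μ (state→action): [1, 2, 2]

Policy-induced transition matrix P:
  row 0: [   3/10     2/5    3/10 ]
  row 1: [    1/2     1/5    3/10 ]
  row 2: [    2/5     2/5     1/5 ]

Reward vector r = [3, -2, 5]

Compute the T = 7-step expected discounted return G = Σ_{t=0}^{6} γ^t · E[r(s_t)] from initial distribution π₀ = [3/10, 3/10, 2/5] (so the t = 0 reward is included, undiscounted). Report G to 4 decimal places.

t=0: π = [0.3000, 0.3000, 0.4000], E[r] = 2.3000, γ^t·E[r] = 2.300000, running G = 2.300000
t=1: π = [0.4000, 0.3400, 0.2600], E[r] = 1.8200, γ^t·E[r] = 1.274000, running G = 3.574000
t=2: π = [0.3940, 0.3320, 0.2740], E[r] = 1.8880, γ^t·E[r] = 0.925120, running G = 4.499120
t=3: π = [0.3938, 0.3336, 0.2726], E[r] = 1.8772, γ^t·E[r] = 0.643880, running G = 5.143000
t=4: π = [0.3940, 0.3333, 0.2727], E[r] = 1.8791, γ^t·E[r] = 0.451167, running G = 5.594167
t=5: π = [0.3939, 0.3333, 0.2727], E[r] = 1.8787, γ^t·E[r] = 0.315758, running G = 5.909925
t=6: π = [0.3939, 0.3333, 0.2727], E[r] = 1.8788, γ^t·E[r] = 0.221039, running G = 6.130964

G = 6.1310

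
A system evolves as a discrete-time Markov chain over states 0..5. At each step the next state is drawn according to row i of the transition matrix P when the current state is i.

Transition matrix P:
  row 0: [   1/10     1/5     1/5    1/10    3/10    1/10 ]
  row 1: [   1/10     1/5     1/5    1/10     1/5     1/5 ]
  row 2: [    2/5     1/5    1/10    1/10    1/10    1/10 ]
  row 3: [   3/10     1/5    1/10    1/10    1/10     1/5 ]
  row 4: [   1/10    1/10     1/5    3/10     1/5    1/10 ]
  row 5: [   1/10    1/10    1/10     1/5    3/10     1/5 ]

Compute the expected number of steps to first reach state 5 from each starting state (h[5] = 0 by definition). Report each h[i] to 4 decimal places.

First-step conditioning: h[5] = 0; for i ≠ 5, h[i] = 1 + Σ_k P[i][k]·h[k].
  h[0] = 1 + 1/10·h[0] + 1/5·h[1] + 1/5·h[2] + 1/10·h[3] + 3/10·h[4]
  h[1] = 1 + 1/10·h[0] + 1/5·h[1] + 1/5·h[2] + 1/10·h[3] + 1/5·h[4]
  h[2] = 1 + 2/5·h[0] + 1/5·h[1] + 1/10·h[2] + 1/10·h[3] + 1/10·h[4]
  h[3] = 1 + 3/10·h[0] + 1/5·h[1] + 1/10·h[2] + 1/10·h[3] + 1/10·h[4]
  h[4] = 1 + 1/10·h[0] + 1/10·h[1] + 1/5·h[2] + 3/10·h[3] + 1/5·h[4]
Solving the 5×5 linear system over states ≠ 5 gives exactly h = [24780/3271, 22324/3271, 24820/3271, 22342/3271, 24560/3271, 0] (h[5] = 0 is the target).

h = [7.5757, 6.8248, 7.5879, 6.8303, 7.5084, 0.0000]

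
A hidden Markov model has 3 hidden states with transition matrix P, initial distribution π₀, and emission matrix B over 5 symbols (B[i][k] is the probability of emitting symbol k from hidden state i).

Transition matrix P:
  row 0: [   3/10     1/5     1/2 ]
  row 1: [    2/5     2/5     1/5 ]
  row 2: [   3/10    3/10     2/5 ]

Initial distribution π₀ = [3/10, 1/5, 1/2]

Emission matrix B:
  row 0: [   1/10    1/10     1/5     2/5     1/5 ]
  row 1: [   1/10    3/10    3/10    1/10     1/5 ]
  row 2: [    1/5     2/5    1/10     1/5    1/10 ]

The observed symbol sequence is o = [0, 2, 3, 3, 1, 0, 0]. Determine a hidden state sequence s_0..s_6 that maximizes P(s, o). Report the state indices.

t=0: δ = [3.000e-02, 2.000e-02, 1.000e-01]  (obs o_0=0)
t=1: δ = [6.000e-03, 9.000e-03, 4.000e-03]  ψ = [2, 2, 2]  (obs o_1=2)
t=2: δ = [1.440e-03, 3.600e-04, 6.000e-04]  ψ = [1, 1, 0]  (obs o_2=3)
t=3: δ = [1.728e-04, 2.880e-05, 1.440e-04]  ψ = [0, 0, 0]  (obs o_3=3)
t=4: δ = [5.184e-06, 1.296e-05, 3.456e-05]  ψ = [0, 2, 0]  (obs o_4=1)
t=5: δ = [1.037e-06, 1.037e-06, 2.765e-06]  ψ = [2, 2, 2]  (obs o_5=0)
t=6: δ = [8.294e-08, 8.294e-08, 2.212e-07]  ψ = [2, 2, 2]  (obs o_6=0)
backtrack: best end state = 2; path = [2, 1, 0, 0, 2, 2, 2]

path = [2, 1, 0, 0, 2, 2, 2]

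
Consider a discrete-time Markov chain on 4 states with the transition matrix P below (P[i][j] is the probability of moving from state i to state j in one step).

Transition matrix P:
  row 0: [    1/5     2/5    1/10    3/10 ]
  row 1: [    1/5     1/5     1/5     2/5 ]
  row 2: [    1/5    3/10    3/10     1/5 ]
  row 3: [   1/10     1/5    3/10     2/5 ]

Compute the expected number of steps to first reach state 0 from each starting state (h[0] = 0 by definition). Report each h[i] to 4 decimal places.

h = [0.0000, 6.0526, 5.9211, 6.6447]

First-step conditioning: h[0] = 0; for i ≠ 0, h[i] = 1 + Σ_k P[i][k]·h[k].
  h[1] = 1 + 1/5·h[1] + 1/5·h[2] + 2/5·h[3]
  h[2] = 1 + 3/10·h[1] + 3/10·h[2] + 1/5·h[3]
  h[3] = 1 + 1/5·h[1] + 3/10·h[2] + 2/5·h[3]
Solving the 3×3 linear system over states ≠ 0 gives exactly h = [0, 115/19, 225/38, 505/76] (h[0] = 0 is the target).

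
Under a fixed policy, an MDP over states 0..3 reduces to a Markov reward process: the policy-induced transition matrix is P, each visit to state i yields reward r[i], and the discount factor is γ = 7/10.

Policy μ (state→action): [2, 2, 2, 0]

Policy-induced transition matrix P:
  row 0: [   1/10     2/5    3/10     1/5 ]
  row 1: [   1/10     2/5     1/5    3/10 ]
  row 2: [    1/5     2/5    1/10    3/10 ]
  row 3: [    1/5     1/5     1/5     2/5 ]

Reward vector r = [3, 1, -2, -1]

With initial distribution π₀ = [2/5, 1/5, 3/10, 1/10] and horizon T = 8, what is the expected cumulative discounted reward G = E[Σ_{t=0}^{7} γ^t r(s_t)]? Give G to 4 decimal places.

G = 0.8999

t=0: π = [0.4000, 0.2000, 0.3000, 0.1000], E[r] = 0.7000, γ^t·E[r] = 0.700000, running G = 0.700000
t=1: π = [0.1400, 0.3800, 0.2100, 0.2700], E[r] = 0.1100, γ^t·E[r] = 0.077000, running G = 0.777000
t=2: π = [0.1480, 0.3460, 0.1930, 0.3130], E[r] = 0.0910, γ^t·E[r] = 0.044590, running G = 0.821590
t=3: π = [0.1506, 0.3374, 0.1955, 0.3165], E[r] = 0.0817, γ^t·E[r] = 0.028023, running G = 0.849613
t=4: π = [0.1512, 0.3367, 0.1955, 0.3166], E[r] = 0.0827, γ^t·E[r] = 0.019854, running G = 0.869467
t=5: π = [0.1512, 0.3367, 0.1956, 0.3165], E[r] = 0.0826, γ^t·E[r] = 0.013888, running G = 0.883355
t=6: π = [0.1512, 0.3367, 0.1956, 0.3165], E[r] = 0.0827, γ^t·E[r] = 0.009725, running G = 0.893081
t=7: π = [0.1512, 0.3367, 0.1956, 0.3165], E[r] = 0.0827, γ^t·E[r] = 0.006807, running G = 0.899888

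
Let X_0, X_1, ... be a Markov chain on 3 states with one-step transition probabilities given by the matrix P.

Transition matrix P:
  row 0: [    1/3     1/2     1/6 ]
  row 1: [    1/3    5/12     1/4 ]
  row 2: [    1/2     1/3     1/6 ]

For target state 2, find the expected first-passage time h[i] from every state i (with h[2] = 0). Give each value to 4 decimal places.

h = [4.8750, 4.5000, 0.0000]

First-step conditioning: h[2] = 0; for i ≠ 2, h[i] = 1 + Σ_k P[i][k]·h[k].
  h[0] = 1 + 1/3·h[0] + 1/2·h[1]
  h[1] = 1 + 1/3·h[0] + 5/12·h[1]
Solving the 2×2 linear system over states ≠ 2 gives exactly h = [39/8, 9/2, 0] (h[2] = 0 is the target).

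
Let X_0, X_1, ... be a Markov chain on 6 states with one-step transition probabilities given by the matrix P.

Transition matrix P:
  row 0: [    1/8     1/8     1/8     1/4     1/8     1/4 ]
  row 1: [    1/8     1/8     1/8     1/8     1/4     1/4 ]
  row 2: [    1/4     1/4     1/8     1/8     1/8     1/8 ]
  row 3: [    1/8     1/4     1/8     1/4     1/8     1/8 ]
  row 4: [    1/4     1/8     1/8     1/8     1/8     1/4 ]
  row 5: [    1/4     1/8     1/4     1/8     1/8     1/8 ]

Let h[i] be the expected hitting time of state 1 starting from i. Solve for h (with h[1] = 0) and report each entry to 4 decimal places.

h = [5.9663, 0.0000, 5.3126, 5.2192, 6.0597, 5.9767]

First-step conditioning: h[1] = 0; for i ≠ 1, h[i] = 1 + Σ_k P[i][k]·h[k].
  h[0] = 1 + 1/8·h[0] + 1/8·h[2] + 1/4·h[3] + 1/8·h[4] + 1/4·h[5]
  h[2] = 1 + 1/4·h[0] + 1/8·h[2] + 1/8·h[3] + 1/8·h[4] + 1/8·h[5]
  h[3] = 1 + 1/8·h[0] + 1/8·h[2] + 1/4·h[3] + 1/8·h[4] + 1/8·h[5]
  h[4] = 1 + 1/4·h[0] + 1/8·h[2] + 1/8·h[3] + 1/8·h[4] + 1/4·h[5]
  h[5] = 1 + 1/4·h[0] + 1/4·h[2] + 1/8·h[3] + 1/8·h[4] + 1/8·h[5]
Solving the 5×5 linear system over states ≠ 1 gives exactly h = [4600/771, 0, 4096/771, 4024/771, 4672/771, 1536/257] (h[1] = 0 is the target).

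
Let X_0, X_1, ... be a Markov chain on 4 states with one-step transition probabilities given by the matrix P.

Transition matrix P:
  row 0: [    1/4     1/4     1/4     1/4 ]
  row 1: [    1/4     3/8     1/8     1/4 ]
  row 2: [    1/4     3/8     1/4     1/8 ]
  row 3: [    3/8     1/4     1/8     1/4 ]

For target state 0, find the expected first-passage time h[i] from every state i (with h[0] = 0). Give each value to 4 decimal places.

h = [0.0000, 3.5840, 3.6480, 3.1360]

First-step conditioning: h[0] = 0; for i ≠ 0, h[i] = 1 + Σ_k P[i][k]·h[k].
  h[1] = 1 + 3/8·h[1] + 1/8·h[2] + 1/4·h[3]
  h[2] = 1 + 3/8·h[1] + 1/4·h[2] + 1/8·h[3]
  h[3] = 1 + 1/4·h[1] + 1/8·h[2] + 1/4·h[3]
Solving the 3×3 linear system over states ≠ 0 gives exactly h = [0, 448/125, 456/125, 392/125] (h[0] = 0 is the target).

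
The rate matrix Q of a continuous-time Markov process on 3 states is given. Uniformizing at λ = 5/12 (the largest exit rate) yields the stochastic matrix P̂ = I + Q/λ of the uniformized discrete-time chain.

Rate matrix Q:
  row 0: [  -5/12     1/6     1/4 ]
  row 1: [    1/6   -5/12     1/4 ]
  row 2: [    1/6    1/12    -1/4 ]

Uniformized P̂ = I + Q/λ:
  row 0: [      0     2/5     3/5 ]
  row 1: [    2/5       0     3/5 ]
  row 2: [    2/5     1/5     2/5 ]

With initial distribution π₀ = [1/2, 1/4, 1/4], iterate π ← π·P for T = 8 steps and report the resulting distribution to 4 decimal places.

t=0: π = [0.5000, 0.2500, 0.2500]
t=1: π = [0.2000, 0.2500, 0.5500]
t=2: π = [0.3200, 0.1900, 0.4900]
t=3: π = [0.2720, 0.2260, 0.5020]
t=4: π = [0.2912, 0.2092, 0.4996]
t=5: π = [0.2835, 0.2164, 0.5001]
t=6: π = [0.2866, 0.2134, 0.5000]
t=7: π = [0.2854, 0.2146, 0.5000]
t=8: π = [0.2859, 0.2141, 0.5000]

π = [0.2859, 0.2141, 0.5000]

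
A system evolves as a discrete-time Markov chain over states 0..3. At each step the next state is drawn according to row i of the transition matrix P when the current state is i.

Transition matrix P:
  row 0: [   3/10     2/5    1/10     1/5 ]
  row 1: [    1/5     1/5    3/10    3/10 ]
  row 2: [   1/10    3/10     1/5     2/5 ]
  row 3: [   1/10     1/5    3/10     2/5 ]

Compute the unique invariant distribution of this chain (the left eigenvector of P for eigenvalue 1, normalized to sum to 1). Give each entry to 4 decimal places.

Balance equations π_j = Σ_i π_i·P[i][j]:
  π_0 = 3/10·π_0 + 1/5·π_1 + 1/10·π_2 + 1/10·π_3
  π_1 = 2/5·π_0 + 1/5·π_1 + 3/10·π_2 + 1/5·π_3
  π_2 = 1/10·π_0 + 3/10·π_1 + 1/5·π_2 + 3/10·π_3
  normalize: π_0 + π_1 + π_2 + π_3 = 1
Solving the linear system gives exactly π = [27/172, 11/43, 21/86, 59/172].

π = [0.1570, 0.2558, 0.2442, 0.3430]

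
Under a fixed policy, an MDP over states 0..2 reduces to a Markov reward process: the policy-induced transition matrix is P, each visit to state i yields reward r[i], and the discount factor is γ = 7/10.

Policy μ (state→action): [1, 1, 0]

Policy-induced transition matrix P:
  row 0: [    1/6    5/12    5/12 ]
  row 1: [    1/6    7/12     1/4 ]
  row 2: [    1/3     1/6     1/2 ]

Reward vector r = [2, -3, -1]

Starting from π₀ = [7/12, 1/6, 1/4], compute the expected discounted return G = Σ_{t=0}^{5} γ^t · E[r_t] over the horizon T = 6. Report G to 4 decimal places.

G = -1.7023

t=0: π = [0.5833, 0.1667, 0.2500], E[r] = 0.4167, γ^t·E[r] = 0.416667, running G = 0.416667
t=1: π = [0.2083, 0.3819, 0.4097], E[r] = -1.1389, γ^t·E[r] = -0.797222, running G = -0.380556
t=2: π = [0.2350, 0.3779, 0.3872], E[r] = -1.0509, γ^t·E[r] = -0.514954, running G = -0.895509
t=3: π = [0.2312, 0.3829, 0.3859], E[r] = -1.0721, γ^t·E[r] = -0.367746, running G = -1.263255
t=4: π = [0.2310, 0.3840, 0.3850], E[r] = -1.0750, γ^t·E[r] = -0.258109, running G = -1.521364
t=5: π = [0.2308, 0.3844, 0.3848], E[r] = -1.0763, γ^t·E[r] = -0.180896, running G = -1.702260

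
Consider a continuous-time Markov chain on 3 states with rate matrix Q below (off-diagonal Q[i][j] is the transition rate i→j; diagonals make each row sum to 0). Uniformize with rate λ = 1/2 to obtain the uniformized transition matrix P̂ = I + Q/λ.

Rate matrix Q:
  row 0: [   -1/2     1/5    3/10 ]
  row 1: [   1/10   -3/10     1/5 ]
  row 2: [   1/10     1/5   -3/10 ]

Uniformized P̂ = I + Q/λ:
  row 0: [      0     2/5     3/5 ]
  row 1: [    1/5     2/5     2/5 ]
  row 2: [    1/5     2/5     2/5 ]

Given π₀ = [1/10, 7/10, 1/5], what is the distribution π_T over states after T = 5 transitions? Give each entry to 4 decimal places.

t=0: π = [0.1000, 0.7000, 0.2000]
t=1: π = [0.1800, 0.4000, 0.4200]
t=2: π = [0.1640, 0.4000, 0.4360]
t=3: π = [0.1672, 0.4000, 0.4328]
t=4: π = [0.1666, 0.4000, 0.4334]
t=5: π = [0.1667, 0.4000, 0.4333]

π = [0.1667, 0.4000, 0.4333]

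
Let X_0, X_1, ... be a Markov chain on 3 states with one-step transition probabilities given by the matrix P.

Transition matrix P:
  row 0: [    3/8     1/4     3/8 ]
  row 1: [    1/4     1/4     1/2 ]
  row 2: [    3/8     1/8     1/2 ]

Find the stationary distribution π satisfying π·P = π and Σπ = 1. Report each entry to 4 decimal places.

π = [0.3509, 0.1930, 0.4561]

Balance equations π_j = Σ_i π_i·P[i][j]:
  π_0 = 3/8·π_0 + 1/4·π_1 + 3/8·π_2
  π_1 = 1/4·π_0 + 1/4·π_1 + 1/8·π_2
  normalize: π_0 + π_1 + π_2 = 1
Solving the linear system gives exactly π = [20/57, 11/57, 26/57].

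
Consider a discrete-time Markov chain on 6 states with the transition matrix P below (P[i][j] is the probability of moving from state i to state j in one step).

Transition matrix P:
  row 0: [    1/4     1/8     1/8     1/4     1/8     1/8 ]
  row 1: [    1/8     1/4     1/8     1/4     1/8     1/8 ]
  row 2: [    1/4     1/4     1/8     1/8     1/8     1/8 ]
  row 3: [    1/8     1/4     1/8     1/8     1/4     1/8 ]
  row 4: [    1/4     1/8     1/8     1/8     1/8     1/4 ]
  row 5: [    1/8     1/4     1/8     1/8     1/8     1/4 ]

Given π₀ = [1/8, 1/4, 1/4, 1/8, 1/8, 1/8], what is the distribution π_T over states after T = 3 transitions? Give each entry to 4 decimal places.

t=0: π = [0.1250, 0.2500, 0.2500, 0.1250, 0.1250, 0.1250]
t=1: π = [0.1875, 0.2188, 0.1250, 0.1719, 0.1406, 0.1563]
t=2: π = [0.1816, 0.2090, 0.1250, 0.1758, 0.1465, 0.1621]
t=3: π = [0.1816, 0.2090, 0.1250, 0.1738, 0.1470, 0.1636]

π = [0.1816, 0.2090, 0.1250, 0.1738, 0.1470, 0.1636]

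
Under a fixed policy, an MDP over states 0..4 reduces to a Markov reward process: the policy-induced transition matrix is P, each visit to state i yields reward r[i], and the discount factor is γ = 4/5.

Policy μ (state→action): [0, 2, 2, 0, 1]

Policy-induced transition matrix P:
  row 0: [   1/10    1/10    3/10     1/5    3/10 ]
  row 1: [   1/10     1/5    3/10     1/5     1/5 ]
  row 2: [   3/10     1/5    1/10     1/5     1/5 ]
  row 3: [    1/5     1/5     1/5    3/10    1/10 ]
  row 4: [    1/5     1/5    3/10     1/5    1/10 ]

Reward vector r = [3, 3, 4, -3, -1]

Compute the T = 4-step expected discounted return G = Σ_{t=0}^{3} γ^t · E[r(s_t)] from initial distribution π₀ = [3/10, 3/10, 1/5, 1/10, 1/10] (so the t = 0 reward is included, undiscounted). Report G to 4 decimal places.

t=0: π = [0.3000, 0.3000, 0.2000, 0.1000, 0.1000], E[r] = 2.2000, γ^t·E[r] = 2.200000, running G = 2.200000
t=1: π = [0.1600, 0.1700, 0.2500, 0.2100, 0.2100], E[r] = 1.1500, γ^t·E[r] = 0.920000, running G = 3.120000
t=2: π = [0.1920, 0.1840, 0.2290, 0.2210, 0.1740], E[r] = 1.2070, γ^t·E[r] = 0.772480, running G = 3.892480
t=3: π = [0.1853, 0.1808, 0.2321, 0.2221, 0.1797], E[r] = 1.1807, γ^t·E[r] = 0.604518, running G = 4.496998

G = 4.4970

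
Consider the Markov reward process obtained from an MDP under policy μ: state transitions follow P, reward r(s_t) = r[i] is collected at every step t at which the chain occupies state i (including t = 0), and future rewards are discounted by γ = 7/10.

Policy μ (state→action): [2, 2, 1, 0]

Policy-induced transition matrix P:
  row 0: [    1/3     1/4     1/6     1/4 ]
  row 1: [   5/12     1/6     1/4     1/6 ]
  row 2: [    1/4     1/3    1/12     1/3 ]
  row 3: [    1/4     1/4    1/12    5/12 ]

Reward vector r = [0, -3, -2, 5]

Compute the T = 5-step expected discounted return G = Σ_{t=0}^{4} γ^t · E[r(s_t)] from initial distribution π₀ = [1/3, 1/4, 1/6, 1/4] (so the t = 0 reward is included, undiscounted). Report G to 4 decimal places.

G = 0.8938

t=0: π = [0.3333, 0.2500, 0.1667, 0.2500], E[r] = 0.1667, γ^t·E[r] = 0.166667, running G = 0.166667
t=1: π = [0.3194, 0.2431, 0.1528, 0.2847], E[r] = 0.3889, γ^t·E[r] = 0.272222, running G = 0.438889
t=2: π = [0.3171, 0.2425, 0.1505, 0.2899], E[r] = 0.4213, γ^t·E[r] = 0.206435, running G = 0.645324
t=3: π = [0.3168, 0.2423, 0.1502, 0.2907], E[r] = 0.4259, γ^t·E[r] = 0.146093, running G = 0.791417
t=4: π = [0.3168, 0.2423, 0.1501, 0.2908], E[r] = 0.4266, γ^t·E[r] = 0.102427, running G = 0.893844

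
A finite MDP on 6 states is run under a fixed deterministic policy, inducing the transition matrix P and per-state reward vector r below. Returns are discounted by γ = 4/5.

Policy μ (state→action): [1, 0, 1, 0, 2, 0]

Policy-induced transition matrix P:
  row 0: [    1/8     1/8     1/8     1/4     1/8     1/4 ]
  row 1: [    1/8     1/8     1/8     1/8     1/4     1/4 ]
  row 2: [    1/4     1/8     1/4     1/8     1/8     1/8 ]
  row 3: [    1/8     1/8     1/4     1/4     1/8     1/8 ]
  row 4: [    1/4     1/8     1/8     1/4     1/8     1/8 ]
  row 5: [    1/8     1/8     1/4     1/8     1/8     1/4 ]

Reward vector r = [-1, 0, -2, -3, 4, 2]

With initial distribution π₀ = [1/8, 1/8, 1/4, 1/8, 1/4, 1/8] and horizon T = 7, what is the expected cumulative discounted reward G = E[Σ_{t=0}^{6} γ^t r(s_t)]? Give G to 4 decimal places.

G = -0.3290

t=0: π = [0.1250, 0.1250, 0.2500, 0.1250, 0.2500, 0.1250], E[r] = 0.2500, γ^t·E[r] = 0.250000, running G = 0.250000
t=1: π = [0.1875, 0.1250, 0.1875, 0.1875, 0.1406, 0.1719], E[r] = -0.2188, γ^t·E[r] = -0.175000, running G = 0.075000
t=2: π = [0.1660, 0.1250, 0.1934, 0.1895, 0.1406, 0.1855], E[r] = -0.1875, γ^t·E[r] = -0.120000, running G = -0.045000
t=3: π = [0.1667, 0.1250, 0.1960, 0.1870, 0.1406, 0.1846], E[r] = -0.1882, γ^t·E[r] = -0.096375, running G = -0.141375
t=4: π = [0.1671, 0.1250, 0.1960, 0.1868, 0.1406, 0.1845], E[r] = -0.1878, γ^t·E[r] = -0.076925, running G = -0.218300
t=5: π = [0.1671, 0.1250, 0.1959, 0.1868, 0.1406, 0.1846], E[r] = -0.1877, γ^t·E[r] = -0.061499, running G = -0.279799
t=6: π = [0.1671, 0.1250, 0.1959, 0.1868, 0.1406, 0.1846], E[r] = -0.1877, γ^t·E[r] = -0.049197, running G = -0.328996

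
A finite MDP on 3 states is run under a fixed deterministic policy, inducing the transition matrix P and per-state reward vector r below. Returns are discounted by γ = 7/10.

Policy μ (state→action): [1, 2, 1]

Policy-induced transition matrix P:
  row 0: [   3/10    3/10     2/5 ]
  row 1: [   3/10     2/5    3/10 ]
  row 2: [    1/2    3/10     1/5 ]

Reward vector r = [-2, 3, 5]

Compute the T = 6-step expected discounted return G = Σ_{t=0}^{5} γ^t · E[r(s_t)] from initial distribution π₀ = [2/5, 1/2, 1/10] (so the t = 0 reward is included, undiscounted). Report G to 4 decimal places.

t=0: π = [0.4000, 0.5000, 0.1000], E[r] = 1.2000, γ^t·E[r] = 1.200000, running G = 1.200000
t=1: π = [0.3200, 0.3500, 0.3300], E[r] = 2.0600, γ^t·E[r] = 1.442000, running G = 2.642000
t=2: π = [0.3660, 0.3350, 0.2990], E[r] = 1.7680, γ^t·E[r] = 0.866320, running G = 3.508320
t=3: π = [0.3598, 0.3335, 0.3067], E[r] = 1.8144, γ^t·E[r] = 0.622339, running G = 4.130659
t=4: π = [0.3613, 0.3334, 0.3053], E[r] = 1.8039, γ^t·E[r] = 0.433121, running G = 4.563780
t=5: π = [0.3611, 0.3333, 0.3056], E[r] = 1.8059, γ^t·E[r] = 0.303517, running G = 4.867297

G = 4.8673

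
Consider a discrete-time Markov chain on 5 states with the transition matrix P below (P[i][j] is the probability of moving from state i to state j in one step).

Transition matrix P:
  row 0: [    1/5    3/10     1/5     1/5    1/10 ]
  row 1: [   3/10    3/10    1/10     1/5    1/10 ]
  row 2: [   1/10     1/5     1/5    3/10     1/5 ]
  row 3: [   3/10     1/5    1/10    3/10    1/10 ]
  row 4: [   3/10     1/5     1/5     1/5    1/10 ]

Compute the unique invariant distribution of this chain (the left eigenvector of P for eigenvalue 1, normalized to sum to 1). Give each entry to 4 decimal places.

π = [0.2452, 0.2495, 0.1512, 0.2390, 0.1151]

Balance equations π_j = Σ_i π_i·P[i][j]:
  π_0 = 1/5·π_0 + 3/10·π_1 + 1/10·π_2 + 3/10·π_3 + 3/10·π_4
  π_1 = 3/10·π_0 + 3/10·π_1 + 1/5·π_2 + 1/5·π_3 + 1/5·π_4
  π_2 = 1/5·π_0 + 1/10·π_1 + 1/5·π_2 + 1/10·π_3 + 1/5·π_4
  π_3 = 1/5·π_0 + 1/5·π_1 + 3/10·π_2 + 3/10·π_3 + 1/5·π_4
  normalize: π_0 + π_1 + π_2 + π_3 + π_4 = 1
Solving the linear system gives exactly π = [245/999, 2243/8991, 151/999, 2149/8991, 115/999].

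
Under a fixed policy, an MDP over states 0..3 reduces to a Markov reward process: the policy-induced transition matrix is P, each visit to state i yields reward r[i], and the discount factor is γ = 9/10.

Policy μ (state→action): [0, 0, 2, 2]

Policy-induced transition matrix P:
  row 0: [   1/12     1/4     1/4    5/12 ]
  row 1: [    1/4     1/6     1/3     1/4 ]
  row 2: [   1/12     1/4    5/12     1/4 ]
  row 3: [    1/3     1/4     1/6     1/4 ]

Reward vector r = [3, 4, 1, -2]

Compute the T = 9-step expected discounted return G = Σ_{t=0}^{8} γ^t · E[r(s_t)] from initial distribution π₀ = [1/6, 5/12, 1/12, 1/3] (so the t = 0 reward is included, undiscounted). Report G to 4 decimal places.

G = 7.9234

t=0: π = [0.1667, 0.4167, 0.0833, 0.3333], E[r] = 1.5833, γ^t·E[r] = 1.583333, running G = 1.583333
t=1: π = [0.2361, 0.2153, 0.2708, 0.2778], E[r] = 1.2847, γ^t·E[r] = 1.156250, running G = 2.739583
t=2: π = [0.1887, 0.2321, 0.2899, 0.2894], E[r] = 1.2054, γ^t·E[r] = 0.976406, running G = 3.715990
t=3: π = [0.1943, 0.2307, 0.2935, 0.2814], E[r] = 1.2364, γ^t·E[r] = 0.901301, running G = 4.617290
t=4: π = [0.1921, 0.2308, 0.2947, 0.2824], E[r] = 1.2294, γ^t·E[r] = 0.806633, running G = 5.423923
t=5: π = [0.1924, 0.2308, 0.2948, 0.2820], E[r] = 1.2310, γ^t·E[r] = 0.726908, running G = 6.150831
t=6: π = [0.1923, 0.2308, 0.2949, 0.2821], E[r] = 1.2307, γ^t·E[r] = 0.654051, running G = 6.804882
t=7: π = [0.1923, 0.2308, 0.2949, 0.2821], E[r] = 1.2308, γ^t·E[r] = 0.588678, running G = 7.393560
t=8: π = [0.1923, 0.2308, 0.2949, 0.2821], E[r] = 1.2308, γ^t·E[r] = 0.529805, running G = 7.923365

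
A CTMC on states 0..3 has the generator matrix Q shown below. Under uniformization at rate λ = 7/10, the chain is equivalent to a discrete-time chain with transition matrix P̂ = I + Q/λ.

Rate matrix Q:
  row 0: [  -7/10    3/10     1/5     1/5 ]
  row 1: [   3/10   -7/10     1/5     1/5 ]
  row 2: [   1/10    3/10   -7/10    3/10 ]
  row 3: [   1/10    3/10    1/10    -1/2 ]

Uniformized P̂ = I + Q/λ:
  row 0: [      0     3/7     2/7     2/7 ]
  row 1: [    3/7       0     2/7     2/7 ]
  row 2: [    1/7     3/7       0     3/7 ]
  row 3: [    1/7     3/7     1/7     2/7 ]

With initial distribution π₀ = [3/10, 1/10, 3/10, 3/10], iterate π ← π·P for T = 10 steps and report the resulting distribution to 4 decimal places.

π = [0.2000, 0.3000, 0.1875, 0.3125]

t=0: π = [0.3000, 0.1000, 0.3000, 0.3000]
t=1: π = [0.1286, 0.3857, 0.1571, 0.3286]
t=2: π = [0.2347, 0.2633, 0.1939, 0.3082]
t=3: π = [0.1845, 0.3157, 0.1863, 0.3134]
t=4: π = [0.2067, 0.2933, 0.1877, 0.3123]
t=5: π = [0.1971, 0.3029, 0.1875, 0.3125]
t=6: π = [0.2012, 0.2988, 0.1875, 0.3125]
t=7: π = [0.1995, 0.3005, 0.1875, 0.3125]
t=8: π = [0.2002, 0.2998, 0.1875, 0.3125]
t=9: π = [0.1999, 0.3001, 0.1875, 0.3125]
t=10: π = [0.2000, 0.3000, 0.1875, 0.3125]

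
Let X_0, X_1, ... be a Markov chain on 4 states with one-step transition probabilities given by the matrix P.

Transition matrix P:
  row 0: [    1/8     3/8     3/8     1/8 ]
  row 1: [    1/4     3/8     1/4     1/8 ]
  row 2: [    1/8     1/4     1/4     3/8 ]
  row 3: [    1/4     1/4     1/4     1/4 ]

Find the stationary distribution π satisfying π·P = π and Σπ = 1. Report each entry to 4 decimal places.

π = [0.1918, 0.3131, 0.2740, 0.2211]

Balance equations π_j = Σ_i π_i·P[i][j]:
  π_0 = 1/8·π_0 + 1/4·π_1 + 1/8·π_2 + 1/4·π_3
  π_1 = 3/8·π_0 + 3/8·π_1 + 1/4·π_2 + 1/4·π_3
  π_2 = 3/8·π_0 + 1/4·π_1 + 1/4·π_2 + 1/4·π_3
  normalize: π_0 + π_1 + π_2 + π_3 = 1
Solving the linear system gives exactly π = [14/73, 160/511, 20/73, 113/511].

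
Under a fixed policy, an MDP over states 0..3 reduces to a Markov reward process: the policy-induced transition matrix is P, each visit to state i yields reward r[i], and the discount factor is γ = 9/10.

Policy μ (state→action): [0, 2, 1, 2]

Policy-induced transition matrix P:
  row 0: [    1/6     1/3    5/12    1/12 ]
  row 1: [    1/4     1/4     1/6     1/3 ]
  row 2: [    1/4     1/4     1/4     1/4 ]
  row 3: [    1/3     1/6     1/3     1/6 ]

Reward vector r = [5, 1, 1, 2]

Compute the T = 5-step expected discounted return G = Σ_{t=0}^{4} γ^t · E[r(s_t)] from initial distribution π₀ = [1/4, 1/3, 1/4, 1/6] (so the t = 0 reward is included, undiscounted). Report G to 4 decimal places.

t=0: π = [0.2500, 0.3333, 0.2500, 0.1667], E[r] = 2.1667, γ^t·E[r] = 2.166667, running G = 2.166667
t=1: π = [0.2431, 0.2569, 0.2778, 0.2222], E[r] = 2.1944, γ^t·E[r] = 1.975000, running G = 4.141667
t=2: π = [0.2483, 0.2517, 0.2876, 0.2124], E[r] = 2.2054, γ^t·E[r] = 1.786406, running G = 5.928073
t=3: π = [0.2470, 0.2530, 0.2881, 0.2119], E[r] = 2.1999, γ^t·E[r] = 1.603758, running G = 7.531831
t=4: π = [0.2471, 0.2529, 0.2877, 0.2123], E[r] = 2.2006, γ^t·E[r] = 1.443783, running G = 8.975614

G = 8.9756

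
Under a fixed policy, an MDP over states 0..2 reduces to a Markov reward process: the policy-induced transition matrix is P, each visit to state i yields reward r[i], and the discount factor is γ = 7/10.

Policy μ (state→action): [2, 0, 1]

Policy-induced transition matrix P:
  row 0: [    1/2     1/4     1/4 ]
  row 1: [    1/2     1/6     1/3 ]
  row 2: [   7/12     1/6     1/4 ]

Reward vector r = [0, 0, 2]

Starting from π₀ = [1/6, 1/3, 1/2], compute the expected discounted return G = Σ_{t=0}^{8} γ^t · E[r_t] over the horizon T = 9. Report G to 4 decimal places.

G = 2.1885

t=0: π = [0.1667, 0.3333, 0.5000], E[r] = 1.0000, γ^t·E[r] = 1.000000, running G = 1.000000
t=1: π = [0.5417, 0.1806, 0.2778], E[r] = 0.5556, γ^t·E[r] = 0.388889, running G = 1.388889
t=2: π = [0.5231, 0.2118, 0.2650], E[r] = 0.5301, γ^t·E[r] = 0.259745, running G = 1.648634
t=3: π = [0.5221, 0.2103, 0.2677], E[r] = 0.5353, γ^t·E[r] = 0.183608, running G = 1.832242
t=4: π = [0.5223, 0.2102, 0.2675], E[r] = 0.5350, γ^t·E[r] = 0.128464, running G = 1.960706
t=5: π = [0.5223, 0.2102, 0.2675], E[r] = 0.5350, γ^t·E[r] = 0.089922, running G = 2.050629
t=6: π = [0.5223, 0.2102, 0.2675], E[r] = 0.5350, γ^t·E[r] = 0.062946, running G = 2.113575
t=7: π = [0.5223, 0.2102, 0.2675], E[r] = 0.5350, γ^t·E[r] = 0.044062, running G = 2.157637
t=8: π = [0.5223, 0.2102, 0.2675], E[r] = 0.5350, γ^t·E[r] = 0.030844, running G = 2.188480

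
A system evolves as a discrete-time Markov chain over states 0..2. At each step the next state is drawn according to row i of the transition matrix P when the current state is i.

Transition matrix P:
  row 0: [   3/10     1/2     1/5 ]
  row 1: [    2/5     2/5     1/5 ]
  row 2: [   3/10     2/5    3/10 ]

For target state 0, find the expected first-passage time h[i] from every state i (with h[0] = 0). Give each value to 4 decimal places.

h = [0.0000, 2.6471, 2.9412]

First-step conditioning: h[0] = 0; for i ≠ 0, h[i] = 1 + Σ_k P[i][k]·h[k].
  h[1] = 1 + 2/5·h[1] + 1/5·h[2]
  h[2] = 1 + 2/5·h[1] + 3/10·h[2]
Solving the 2×2 linear system over states ≠ 0 gives exactly h = [0, 45/17, 50/17] (h[0] = 0 is the target).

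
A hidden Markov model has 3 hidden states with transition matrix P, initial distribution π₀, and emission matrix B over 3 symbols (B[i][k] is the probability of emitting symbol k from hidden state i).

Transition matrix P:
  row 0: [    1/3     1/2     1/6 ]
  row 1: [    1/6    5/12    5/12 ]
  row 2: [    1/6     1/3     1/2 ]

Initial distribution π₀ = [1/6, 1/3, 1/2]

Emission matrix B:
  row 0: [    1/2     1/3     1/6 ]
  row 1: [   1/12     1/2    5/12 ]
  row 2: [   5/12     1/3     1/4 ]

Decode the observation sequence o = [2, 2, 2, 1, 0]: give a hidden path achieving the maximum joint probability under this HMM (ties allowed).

path = [1, 1, 1, 1, 2]

t=0: δ = [2.778e-02, 1.389e-01, 1.250e-01]  (obs o_0=2)
t=1: δ = [3.858e-03, 2.411e-02, 1.562e-02]  ψ = [1, 1, 2]  (obs o_1=2)
t=2: δ = [6.698e-04, 4.186e-03, 2.512e-03]  ψ = [1, 1, 1]  (obs o_2=2)
t=3: δ = [2.326e-04, 8.721e-04, 5.814e-04]  ψ = [1, 1, 1]  (obs o_3=1)
t=4: δ = [7.268e-05, 3.028e-05, 1.514e-04]  ψ = [1, 1, 1]  (obs o_4=0)
backtrack: best end state = 2; path = [1, 1, 1, 1, 2]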